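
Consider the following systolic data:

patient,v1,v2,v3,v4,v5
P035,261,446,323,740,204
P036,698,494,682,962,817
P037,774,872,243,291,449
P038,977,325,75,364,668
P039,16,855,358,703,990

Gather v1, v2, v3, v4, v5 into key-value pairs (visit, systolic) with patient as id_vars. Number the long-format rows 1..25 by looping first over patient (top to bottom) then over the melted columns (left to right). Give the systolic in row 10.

25 rows total (5 × 5). Row 10: index ⌊(10-1)/5⌋ = 1 into patient → P036; (10-1) mod 5 = 4 into the melted columns → v5.
So row 10 is (P036, v5, 817); systolic = 817.

817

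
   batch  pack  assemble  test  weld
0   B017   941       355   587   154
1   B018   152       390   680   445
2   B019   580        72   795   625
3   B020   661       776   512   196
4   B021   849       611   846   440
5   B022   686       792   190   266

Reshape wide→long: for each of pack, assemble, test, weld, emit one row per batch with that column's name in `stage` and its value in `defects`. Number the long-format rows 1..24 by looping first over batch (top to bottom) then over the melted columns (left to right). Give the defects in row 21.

686

24 rows total (6 × 4). Row 21: index ⌊(21-1)/4⌋ = 5 into batch → B022; (21-1) mod 4 = 0 into the melted columns → pack.
So row 21 is (B022, pack, 686); defects = 686.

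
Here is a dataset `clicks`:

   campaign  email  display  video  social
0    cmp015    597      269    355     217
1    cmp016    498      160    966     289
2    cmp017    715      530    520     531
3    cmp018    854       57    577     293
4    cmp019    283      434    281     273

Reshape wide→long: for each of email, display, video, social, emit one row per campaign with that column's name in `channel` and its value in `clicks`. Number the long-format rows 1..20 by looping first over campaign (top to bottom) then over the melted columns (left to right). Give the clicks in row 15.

20 rows total (5 × 4). Row 15: index ⌊(15-1)/4⌋ = 3 into campaign → cmp018; (15-1) mod 4 = 2 into the melted columns → video.
So row 15 is (cmp018, video, 577); clicks = 577.

577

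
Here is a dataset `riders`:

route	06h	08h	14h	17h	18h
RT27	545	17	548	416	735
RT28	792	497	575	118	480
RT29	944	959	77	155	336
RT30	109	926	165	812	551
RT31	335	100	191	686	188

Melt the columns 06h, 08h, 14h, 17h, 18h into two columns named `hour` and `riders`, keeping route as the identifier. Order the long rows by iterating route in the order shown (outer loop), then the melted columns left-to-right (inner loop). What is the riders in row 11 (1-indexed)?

25 rows total (5 × 5). Row 11: index ⌊(11-1)/5⌋ = 2 into route → RT29; (11-1) mod 5 = 0 into the melted columns → 06h.
So row 11 is (RT29, 06h, 944); riders = 944.

944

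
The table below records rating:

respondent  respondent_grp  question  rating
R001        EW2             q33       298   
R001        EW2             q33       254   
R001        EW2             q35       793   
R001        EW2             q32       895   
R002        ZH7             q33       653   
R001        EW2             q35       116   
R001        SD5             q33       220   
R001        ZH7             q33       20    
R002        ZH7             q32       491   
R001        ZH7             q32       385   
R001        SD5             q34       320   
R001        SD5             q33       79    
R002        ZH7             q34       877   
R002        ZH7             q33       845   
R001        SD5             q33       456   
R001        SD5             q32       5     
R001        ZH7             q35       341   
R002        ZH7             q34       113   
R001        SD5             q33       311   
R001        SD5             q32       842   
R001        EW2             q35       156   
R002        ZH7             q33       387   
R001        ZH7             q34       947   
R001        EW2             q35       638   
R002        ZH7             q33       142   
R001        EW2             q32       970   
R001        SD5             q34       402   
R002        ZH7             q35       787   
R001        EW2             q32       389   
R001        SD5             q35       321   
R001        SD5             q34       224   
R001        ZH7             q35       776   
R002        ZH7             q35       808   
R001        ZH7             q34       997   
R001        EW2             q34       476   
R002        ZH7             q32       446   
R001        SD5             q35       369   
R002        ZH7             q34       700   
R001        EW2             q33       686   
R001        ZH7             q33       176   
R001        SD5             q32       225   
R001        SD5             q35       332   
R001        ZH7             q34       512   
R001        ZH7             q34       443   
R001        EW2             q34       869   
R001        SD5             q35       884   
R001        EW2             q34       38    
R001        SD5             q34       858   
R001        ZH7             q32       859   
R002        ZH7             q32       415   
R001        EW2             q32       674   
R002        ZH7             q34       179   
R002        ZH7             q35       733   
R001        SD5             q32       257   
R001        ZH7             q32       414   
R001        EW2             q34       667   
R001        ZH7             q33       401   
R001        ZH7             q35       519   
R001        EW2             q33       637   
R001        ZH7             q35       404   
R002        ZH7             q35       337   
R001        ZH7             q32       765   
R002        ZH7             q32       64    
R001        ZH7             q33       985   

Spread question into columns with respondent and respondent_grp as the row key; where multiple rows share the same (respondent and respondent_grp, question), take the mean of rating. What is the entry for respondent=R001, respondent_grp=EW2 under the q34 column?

Rows with respondent=R001, respondent_grp=EW2 and question=q34: rating values are 476, 869, 38, 667.
(476 + 869 + 38 + 667) / 4 = 512.50.

512.50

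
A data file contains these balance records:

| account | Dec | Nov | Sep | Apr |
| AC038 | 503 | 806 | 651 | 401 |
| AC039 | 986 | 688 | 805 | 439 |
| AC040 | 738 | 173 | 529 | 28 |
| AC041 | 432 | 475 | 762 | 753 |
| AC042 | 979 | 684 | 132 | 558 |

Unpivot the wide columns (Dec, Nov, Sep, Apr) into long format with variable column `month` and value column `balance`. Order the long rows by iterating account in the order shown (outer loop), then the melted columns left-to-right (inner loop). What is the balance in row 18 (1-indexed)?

684

20 rows total (5 × 4). Row 18: index ⌊(18-1)/4⌋ = 4 into account → AC042; (18-1) mod 4 = 1 into the melted columns → Nov.
So row 18 is (AC042, Nov, 684); balance = 684.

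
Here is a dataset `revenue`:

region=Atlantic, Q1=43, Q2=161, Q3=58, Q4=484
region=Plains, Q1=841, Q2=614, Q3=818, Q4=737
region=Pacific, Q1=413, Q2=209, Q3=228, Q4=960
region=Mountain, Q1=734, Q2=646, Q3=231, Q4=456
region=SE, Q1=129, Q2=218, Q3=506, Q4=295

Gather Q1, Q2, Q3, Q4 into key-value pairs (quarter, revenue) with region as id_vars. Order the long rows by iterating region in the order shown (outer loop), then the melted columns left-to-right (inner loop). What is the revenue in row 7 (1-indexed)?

20 rows total (5 × 4). Row 7: index ⌊(7-1)/4⌋ = 1 into region → Plains; (7-1) mod 4 = 2 into the melted columns → Q3.
So row 7 is (Plains, Q3, 818); revenue = 818.

818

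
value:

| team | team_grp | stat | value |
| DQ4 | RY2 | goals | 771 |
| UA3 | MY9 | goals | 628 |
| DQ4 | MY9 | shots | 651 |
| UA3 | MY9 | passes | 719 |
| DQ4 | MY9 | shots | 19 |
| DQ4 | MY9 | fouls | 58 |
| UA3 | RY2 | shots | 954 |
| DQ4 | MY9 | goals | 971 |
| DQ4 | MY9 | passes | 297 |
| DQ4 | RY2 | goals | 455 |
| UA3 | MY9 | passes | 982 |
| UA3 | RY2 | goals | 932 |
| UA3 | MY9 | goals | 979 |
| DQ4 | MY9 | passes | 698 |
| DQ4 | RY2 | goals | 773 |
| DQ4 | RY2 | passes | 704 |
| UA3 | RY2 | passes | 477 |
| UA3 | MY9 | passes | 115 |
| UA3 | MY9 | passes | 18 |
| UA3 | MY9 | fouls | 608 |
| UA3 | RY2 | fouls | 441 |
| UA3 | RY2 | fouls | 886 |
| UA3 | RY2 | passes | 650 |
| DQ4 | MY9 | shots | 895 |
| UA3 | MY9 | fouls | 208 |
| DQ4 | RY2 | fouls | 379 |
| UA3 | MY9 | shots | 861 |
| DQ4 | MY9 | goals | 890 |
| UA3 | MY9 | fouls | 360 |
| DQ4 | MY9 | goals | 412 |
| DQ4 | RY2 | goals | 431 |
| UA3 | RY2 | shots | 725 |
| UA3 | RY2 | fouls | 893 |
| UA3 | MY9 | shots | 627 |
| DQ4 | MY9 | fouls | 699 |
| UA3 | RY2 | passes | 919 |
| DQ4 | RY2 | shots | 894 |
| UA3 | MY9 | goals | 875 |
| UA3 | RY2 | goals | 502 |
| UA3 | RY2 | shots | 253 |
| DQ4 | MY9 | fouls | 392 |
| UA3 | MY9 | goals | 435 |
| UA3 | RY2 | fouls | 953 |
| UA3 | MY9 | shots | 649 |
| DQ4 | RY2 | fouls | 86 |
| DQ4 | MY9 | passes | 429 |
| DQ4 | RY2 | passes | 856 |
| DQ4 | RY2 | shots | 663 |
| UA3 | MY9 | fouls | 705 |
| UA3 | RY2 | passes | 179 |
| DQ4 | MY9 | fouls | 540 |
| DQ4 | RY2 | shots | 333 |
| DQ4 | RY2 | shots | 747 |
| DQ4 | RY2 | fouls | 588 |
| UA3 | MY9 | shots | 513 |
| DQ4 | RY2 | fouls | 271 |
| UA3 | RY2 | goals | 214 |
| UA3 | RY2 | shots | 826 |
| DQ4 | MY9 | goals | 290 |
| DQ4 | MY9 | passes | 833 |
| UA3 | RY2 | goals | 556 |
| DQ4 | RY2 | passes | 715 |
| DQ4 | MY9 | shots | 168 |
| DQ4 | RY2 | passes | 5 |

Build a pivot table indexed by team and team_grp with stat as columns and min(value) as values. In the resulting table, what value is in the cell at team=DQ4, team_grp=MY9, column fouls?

58

Rows with team=DQ4, team_grp=MY9 and stat=fouls: value values are 58, 699, 392, 540.
min(58, 699, 392, 540) = 58.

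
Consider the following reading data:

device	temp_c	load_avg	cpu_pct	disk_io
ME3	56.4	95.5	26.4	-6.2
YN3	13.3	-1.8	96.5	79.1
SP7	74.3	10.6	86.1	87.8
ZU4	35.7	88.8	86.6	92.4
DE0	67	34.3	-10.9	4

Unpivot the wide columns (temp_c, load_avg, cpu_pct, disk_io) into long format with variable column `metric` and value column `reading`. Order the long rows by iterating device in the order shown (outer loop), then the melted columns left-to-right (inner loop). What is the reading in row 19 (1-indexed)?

20 rows total (5 × 4). Row 19: index ⌊(19-1)/4⌋ = 4 into device → DE0; (19-1) mod 4 = 2 into the melted columns → cpu_pct.
So row 19 is (DE0, cpu_pct, -10.9); reading = -10.9.

-10.9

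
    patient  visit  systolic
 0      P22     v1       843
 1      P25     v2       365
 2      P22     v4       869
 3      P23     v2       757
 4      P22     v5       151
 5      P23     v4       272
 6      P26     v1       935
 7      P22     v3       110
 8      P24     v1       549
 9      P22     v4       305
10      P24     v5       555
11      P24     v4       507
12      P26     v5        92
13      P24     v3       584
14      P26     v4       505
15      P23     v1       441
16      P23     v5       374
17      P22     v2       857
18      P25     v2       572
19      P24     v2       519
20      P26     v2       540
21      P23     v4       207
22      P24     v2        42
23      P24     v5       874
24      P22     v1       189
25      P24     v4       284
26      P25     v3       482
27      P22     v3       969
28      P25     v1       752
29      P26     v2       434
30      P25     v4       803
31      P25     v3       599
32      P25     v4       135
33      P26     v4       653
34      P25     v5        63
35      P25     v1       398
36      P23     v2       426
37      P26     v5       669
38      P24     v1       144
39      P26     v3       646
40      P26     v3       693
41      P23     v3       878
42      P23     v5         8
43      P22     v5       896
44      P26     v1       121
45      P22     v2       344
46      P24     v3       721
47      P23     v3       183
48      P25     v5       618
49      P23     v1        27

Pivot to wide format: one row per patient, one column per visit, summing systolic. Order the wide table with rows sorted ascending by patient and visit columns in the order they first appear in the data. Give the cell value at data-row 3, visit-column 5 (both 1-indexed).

1305

With rows sorted ascending by patient, row 3 is patient=P24. visit columns in first-appearance order: v1, v2, v4, v5, v3; column 5 is v3.
Long rows with patient=P24, visit=v3: 584 + 721 = 1305.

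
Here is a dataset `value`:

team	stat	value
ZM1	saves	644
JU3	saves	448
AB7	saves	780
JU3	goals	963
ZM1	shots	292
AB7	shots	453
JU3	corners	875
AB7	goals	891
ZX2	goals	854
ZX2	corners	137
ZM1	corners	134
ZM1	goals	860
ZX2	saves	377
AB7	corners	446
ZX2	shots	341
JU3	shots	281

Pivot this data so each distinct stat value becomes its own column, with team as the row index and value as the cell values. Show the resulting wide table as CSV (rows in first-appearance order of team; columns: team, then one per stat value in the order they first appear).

Columns: team plus the 4 distinct stat values (saves, goals, shots, corners).
For example, row ZM1 column saves takes value=644 from the long row (ZM1, saves).

team,saves,goals,shots,corners
ZM1,644,860,292,134
JU3,448,963,281,875
AB7,780,891,453,446
ZX2,377,854,341,137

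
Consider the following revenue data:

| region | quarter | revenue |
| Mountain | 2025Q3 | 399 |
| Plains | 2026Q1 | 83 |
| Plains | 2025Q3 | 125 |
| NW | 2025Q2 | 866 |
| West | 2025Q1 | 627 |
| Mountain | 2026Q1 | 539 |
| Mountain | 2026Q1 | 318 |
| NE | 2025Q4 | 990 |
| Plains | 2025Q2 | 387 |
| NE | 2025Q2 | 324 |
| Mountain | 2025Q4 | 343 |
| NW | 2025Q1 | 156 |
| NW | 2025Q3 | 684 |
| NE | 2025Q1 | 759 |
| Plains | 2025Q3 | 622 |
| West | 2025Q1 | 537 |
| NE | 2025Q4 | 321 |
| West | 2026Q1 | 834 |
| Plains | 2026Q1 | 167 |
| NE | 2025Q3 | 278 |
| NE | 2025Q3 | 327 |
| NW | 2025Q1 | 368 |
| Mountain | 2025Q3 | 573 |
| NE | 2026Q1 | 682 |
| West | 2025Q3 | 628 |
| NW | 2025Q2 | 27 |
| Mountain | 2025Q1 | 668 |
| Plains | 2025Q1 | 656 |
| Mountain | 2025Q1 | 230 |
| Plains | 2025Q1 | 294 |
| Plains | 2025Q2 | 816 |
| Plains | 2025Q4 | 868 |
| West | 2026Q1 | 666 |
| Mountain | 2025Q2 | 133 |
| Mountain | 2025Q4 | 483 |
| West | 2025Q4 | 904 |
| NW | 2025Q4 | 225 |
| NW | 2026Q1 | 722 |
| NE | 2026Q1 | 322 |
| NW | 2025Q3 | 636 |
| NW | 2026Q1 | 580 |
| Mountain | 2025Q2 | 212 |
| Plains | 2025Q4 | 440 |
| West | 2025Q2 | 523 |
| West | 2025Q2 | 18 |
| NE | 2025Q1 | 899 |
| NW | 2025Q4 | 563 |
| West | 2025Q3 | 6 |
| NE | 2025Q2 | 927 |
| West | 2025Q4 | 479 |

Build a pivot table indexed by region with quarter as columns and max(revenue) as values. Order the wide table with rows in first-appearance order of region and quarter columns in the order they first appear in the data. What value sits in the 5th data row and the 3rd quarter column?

With rows in first-appearance order of region, row 5 is region=NE. quarter columns in first-appearance order: 2025Q3, 2026Q1, 2025Q2, 2025Q1, 2025Q4; column 3 is 2025Q2.
Long rows with region=NE, quarter=2025Q2: max(324, 927) = 927.

927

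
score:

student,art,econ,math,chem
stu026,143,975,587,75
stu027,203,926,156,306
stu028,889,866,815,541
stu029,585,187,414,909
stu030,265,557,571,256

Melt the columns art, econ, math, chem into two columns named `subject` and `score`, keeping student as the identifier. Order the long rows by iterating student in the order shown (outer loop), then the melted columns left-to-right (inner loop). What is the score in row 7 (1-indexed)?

20 rows total (5 × 4). Row 7: index ⌊(7-1)/4⌋ = 1 into student → stu027; (7-1) mod 4 = 2 into the melted columns → math.
So row 7 is (stu027, math, 156); score = 156.

156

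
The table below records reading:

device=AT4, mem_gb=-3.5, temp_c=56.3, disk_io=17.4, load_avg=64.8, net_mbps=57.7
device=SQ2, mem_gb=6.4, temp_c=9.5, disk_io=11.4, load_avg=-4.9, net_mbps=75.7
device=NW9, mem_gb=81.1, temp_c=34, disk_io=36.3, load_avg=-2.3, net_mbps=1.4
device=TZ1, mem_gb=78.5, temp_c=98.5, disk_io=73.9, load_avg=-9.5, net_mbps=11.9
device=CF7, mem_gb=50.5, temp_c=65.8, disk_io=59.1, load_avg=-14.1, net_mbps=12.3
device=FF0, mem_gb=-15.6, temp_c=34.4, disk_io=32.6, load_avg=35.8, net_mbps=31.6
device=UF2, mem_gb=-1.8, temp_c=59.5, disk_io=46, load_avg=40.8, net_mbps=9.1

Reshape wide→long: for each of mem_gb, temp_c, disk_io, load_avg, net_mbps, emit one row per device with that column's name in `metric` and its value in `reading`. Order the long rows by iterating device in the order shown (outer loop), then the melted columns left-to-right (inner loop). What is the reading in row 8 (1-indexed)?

11.4

35 rows total (7 × 5). Row 8: index ⌊(8-1)/5⌋ = 1 into device → SQ2; (8-1) mod 5 = 2 into the melted columns → disk_io.
So row 8 is (SQ2, disk_io, 11.4); reading = 11.4.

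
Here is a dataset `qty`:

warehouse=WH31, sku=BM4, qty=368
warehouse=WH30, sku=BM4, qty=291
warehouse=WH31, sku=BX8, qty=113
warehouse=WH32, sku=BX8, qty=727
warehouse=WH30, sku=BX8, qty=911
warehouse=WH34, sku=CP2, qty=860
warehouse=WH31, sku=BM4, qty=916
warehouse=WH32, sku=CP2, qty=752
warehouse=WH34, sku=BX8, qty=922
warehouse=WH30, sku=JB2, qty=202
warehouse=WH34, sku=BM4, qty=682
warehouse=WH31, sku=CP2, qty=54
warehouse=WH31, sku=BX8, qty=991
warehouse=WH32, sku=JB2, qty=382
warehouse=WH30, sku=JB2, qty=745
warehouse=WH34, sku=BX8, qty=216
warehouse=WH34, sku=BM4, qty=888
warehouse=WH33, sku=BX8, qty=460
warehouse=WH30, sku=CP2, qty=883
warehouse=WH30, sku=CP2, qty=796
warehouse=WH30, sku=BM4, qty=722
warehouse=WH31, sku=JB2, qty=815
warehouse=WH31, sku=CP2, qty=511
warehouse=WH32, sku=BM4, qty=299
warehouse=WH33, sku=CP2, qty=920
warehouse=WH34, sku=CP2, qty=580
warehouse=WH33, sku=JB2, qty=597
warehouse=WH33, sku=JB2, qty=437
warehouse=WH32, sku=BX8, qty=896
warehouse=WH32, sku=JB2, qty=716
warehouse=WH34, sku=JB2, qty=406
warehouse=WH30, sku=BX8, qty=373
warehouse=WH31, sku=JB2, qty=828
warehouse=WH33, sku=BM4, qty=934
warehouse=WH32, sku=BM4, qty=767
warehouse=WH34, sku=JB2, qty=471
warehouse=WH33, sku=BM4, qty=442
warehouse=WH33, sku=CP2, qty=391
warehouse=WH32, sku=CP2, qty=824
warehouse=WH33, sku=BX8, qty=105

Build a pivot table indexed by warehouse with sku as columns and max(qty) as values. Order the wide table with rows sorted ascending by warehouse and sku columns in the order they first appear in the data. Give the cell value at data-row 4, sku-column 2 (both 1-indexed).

With rows sorted ascending by warehouse, row 4 is warehouse=WH33. sku columns in first-appearance order: BM4, BX8, CP2, JB2; column 2 is BX8.
Long rows with warehouse=WH33, sku=BX8: max(460, 105) = 460.

460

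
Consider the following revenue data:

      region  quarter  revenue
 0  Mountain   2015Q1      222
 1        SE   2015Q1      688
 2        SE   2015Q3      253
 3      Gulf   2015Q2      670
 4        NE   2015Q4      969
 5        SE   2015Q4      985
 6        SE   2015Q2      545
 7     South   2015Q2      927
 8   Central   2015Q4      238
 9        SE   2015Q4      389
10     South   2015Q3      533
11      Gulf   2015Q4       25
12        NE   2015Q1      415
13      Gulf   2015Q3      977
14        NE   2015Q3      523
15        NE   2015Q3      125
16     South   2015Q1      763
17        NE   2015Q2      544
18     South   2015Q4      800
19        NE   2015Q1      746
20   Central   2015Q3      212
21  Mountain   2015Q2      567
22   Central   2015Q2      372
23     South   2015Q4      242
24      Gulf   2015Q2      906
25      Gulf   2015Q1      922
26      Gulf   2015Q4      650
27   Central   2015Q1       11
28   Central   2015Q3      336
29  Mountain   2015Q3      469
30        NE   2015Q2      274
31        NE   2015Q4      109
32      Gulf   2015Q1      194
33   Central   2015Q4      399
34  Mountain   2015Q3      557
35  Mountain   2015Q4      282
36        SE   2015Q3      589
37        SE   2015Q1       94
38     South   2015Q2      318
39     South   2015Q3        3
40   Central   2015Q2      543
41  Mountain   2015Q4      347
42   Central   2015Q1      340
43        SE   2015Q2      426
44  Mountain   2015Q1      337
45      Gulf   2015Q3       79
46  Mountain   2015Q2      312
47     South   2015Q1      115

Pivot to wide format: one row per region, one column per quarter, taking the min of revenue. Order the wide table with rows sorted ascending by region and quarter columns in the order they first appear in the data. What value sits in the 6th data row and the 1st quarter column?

With rows sorted ascending by region, row 6 is region=South. quarter columns in first-appearance order: 2015Q1, 2015Q3, 2015Q2, 2015Q4; column 1 is 2015Q1.
Long rows with region=South, quarter=2015Q1: min(763, 115) = 115.

115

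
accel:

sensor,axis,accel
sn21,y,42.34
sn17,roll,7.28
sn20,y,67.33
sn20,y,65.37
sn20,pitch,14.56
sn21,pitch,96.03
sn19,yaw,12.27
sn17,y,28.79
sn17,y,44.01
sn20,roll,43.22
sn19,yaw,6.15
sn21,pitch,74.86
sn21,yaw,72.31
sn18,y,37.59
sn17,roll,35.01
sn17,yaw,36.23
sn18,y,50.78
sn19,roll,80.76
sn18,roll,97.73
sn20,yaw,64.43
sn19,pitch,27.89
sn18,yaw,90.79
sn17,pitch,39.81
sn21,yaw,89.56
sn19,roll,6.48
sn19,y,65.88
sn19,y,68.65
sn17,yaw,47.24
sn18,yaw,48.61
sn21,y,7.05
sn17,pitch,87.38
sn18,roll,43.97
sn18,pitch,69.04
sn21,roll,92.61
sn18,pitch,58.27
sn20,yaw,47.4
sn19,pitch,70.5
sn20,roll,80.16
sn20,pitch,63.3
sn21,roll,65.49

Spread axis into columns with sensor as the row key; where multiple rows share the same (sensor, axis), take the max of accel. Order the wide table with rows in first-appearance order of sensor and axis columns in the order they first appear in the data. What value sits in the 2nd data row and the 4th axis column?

47.24

With rows in first-appearance order of sensor, row 2 is sensor=sn17. axis columns in first-appearance order: y, roll, pitch, yaw; column 4 is yaw.
Long rows with sensor=sn17, axis=yaw: max(36.23, 47.24) = 47.24.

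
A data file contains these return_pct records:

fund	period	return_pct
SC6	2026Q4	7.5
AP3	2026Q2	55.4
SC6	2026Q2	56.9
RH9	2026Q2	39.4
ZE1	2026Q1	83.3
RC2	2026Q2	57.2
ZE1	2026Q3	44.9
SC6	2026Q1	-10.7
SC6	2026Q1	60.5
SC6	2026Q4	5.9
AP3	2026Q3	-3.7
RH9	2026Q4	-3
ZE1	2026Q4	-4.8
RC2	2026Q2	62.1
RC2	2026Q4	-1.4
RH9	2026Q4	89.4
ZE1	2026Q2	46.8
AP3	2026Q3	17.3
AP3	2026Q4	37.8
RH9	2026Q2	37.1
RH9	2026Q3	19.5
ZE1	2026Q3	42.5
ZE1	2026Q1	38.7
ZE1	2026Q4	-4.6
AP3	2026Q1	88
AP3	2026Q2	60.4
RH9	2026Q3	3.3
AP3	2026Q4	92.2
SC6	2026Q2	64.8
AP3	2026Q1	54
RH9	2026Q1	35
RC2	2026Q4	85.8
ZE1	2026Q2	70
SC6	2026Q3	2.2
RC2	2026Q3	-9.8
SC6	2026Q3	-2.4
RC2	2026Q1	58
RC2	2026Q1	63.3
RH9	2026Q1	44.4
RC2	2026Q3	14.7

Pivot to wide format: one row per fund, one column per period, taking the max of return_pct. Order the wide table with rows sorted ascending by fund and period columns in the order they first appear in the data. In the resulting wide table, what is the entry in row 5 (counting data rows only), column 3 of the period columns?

With rows sorted ascending by fund, row 5 is fund=ZE1. period columns in first-appearance order: 2026Q4, 2026Q2, 2026Q1, 2026Q3; column 3 is 2026Q1.
Long rows with fund=ZE1, period=2026Q1: max(83.3, 38.7) = 83.3.

83.3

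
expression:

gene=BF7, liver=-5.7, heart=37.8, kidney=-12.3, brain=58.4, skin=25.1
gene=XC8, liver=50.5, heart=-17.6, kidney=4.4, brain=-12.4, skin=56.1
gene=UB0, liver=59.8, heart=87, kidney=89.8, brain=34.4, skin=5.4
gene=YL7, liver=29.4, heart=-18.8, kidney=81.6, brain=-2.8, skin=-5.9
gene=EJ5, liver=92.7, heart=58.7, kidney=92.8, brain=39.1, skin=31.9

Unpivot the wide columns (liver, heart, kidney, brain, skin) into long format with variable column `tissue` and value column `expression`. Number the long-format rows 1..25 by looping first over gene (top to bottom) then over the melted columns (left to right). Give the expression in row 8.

25 rows total (5 × 5). Row 8: index ⌊(8-1)/5⌋ = 1 into gene → XC8; (8-1) mod 5 = 2 into the melted columns → kidney.
So row 8 is (XC8, kidney, 4.4); expression = 4.4.

4.4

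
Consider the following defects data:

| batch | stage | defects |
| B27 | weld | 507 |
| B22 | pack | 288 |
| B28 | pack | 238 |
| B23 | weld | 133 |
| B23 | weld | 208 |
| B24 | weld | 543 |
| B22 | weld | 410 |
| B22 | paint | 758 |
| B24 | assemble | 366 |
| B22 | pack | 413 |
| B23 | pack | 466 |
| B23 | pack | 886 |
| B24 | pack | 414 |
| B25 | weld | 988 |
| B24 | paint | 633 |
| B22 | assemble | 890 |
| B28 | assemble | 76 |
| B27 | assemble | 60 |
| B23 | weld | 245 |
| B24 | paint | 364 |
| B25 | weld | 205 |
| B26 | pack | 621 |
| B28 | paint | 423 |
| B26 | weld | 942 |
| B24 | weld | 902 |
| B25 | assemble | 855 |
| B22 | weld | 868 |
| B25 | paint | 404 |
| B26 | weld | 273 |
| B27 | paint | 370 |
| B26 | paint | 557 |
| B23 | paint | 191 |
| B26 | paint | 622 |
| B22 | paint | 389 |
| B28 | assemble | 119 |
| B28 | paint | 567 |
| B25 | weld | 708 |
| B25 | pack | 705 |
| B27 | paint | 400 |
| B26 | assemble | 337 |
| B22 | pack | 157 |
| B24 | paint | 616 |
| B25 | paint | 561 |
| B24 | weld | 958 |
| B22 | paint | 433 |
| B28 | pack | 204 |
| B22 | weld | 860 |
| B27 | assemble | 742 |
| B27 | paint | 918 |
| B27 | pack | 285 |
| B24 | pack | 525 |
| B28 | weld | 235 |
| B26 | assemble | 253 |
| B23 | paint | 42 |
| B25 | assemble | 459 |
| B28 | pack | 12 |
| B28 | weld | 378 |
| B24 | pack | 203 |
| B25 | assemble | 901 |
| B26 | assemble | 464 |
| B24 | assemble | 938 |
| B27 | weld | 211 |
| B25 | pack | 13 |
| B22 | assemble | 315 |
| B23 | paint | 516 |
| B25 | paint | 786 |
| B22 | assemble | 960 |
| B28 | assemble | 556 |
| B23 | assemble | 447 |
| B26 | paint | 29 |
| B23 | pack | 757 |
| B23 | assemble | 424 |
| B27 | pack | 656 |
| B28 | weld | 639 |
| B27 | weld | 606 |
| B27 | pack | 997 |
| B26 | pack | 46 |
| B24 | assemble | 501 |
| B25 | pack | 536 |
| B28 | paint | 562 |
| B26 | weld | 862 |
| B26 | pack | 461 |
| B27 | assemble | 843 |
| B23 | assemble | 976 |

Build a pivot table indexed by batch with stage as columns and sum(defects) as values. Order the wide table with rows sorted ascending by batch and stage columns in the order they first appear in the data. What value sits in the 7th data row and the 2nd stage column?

With rows sorted ascending by batch, row 7 is batch=B28. stage columns in first-appearance order: weld, pack, paint, assemble; column 2 is pack.
Long rows with batch=B28, stage=pack: 238 + 204 + 12 = 454.

454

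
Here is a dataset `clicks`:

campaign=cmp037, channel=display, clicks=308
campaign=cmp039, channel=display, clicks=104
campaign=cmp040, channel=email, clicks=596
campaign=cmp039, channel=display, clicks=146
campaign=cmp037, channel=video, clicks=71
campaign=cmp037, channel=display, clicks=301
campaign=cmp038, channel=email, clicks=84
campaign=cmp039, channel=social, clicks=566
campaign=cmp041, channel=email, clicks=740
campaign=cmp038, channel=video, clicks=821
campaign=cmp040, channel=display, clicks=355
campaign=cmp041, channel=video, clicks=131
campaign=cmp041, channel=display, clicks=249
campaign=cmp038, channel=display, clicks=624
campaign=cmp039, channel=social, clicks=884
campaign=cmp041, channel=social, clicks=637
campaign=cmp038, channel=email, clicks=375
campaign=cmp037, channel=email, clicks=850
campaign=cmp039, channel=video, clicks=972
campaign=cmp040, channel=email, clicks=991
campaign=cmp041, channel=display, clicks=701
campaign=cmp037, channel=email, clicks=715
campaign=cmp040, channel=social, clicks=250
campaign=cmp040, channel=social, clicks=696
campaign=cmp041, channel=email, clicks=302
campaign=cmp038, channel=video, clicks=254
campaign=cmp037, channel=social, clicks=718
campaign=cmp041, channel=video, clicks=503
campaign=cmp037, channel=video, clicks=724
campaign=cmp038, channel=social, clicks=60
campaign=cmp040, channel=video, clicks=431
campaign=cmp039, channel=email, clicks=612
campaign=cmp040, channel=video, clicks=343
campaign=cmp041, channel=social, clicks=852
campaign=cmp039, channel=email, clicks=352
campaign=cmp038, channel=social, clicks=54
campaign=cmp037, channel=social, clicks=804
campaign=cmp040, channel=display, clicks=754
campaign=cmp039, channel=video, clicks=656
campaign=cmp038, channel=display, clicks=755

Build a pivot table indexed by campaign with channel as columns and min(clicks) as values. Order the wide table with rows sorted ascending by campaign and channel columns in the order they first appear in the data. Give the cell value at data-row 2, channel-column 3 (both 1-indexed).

With rows sorted ascending by campaign, row 2 is campaign=cmp038. channel columns in first-appearance order: display, email, video, social; column 3 is video.
Long rows with campaign=cmp038, channel=video: min(821, 254) = 254.

254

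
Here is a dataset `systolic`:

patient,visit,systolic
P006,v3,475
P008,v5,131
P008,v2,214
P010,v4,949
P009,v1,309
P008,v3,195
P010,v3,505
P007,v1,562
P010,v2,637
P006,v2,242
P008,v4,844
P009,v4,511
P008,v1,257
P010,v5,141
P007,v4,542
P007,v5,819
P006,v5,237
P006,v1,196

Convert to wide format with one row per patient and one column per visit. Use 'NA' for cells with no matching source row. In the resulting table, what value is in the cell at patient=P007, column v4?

542

The long row with patient=P007, visit=v4 has systolic=542.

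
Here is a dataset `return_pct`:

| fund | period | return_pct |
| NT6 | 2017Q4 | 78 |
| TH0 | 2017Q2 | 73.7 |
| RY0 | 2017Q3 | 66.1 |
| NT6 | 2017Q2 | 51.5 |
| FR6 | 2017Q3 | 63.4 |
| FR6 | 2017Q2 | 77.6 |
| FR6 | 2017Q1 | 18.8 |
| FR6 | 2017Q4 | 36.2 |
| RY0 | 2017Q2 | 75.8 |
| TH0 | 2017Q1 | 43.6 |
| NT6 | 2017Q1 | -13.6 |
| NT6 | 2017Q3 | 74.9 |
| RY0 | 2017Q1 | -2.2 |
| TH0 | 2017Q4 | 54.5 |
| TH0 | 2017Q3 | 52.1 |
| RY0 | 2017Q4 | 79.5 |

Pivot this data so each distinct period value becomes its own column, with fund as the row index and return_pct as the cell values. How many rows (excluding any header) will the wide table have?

4

4 distinct fund values → 4 rows.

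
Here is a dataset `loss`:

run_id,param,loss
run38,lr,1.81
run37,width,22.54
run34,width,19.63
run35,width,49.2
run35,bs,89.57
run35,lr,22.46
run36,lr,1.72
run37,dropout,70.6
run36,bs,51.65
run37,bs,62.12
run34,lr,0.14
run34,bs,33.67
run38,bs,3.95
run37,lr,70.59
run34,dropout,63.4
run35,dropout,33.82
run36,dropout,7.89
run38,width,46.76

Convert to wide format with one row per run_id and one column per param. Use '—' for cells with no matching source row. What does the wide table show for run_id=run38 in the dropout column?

—

No long-format row has run_id=run38 and param=dropout, so the cell is —.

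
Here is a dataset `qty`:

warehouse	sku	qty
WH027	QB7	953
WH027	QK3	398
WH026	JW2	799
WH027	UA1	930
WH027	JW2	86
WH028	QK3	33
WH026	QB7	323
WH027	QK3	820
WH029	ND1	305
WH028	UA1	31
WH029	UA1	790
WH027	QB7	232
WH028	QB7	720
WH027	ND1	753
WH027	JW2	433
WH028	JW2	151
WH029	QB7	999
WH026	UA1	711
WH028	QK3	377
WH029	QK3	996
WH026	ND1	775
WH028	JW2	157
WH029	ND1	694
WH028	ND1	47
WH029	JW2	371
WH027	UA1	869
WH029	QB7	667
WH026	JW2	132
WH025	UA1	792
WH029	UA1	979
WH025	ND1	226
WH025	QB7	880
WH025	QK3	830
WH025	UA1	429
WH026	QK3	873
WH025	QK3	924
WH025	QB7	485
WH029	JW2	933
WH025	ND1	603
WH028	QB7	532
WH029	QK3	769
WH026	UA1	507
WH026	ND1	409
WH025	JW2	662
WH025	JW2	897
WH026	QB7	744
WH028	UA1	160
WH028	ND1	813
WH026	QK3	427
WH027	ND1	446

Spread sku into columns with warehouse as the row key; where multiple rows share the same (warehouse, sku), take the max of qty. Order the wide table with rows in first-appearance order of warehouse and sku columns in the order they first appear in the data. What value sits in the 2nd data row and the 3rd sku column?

With rows in first-appearance order of warehouse, row 2 is warehouse=WH026. sku columns in first-appearance order: QB7, QK3, JW2, UA1, ND1; column 3 is JW2.
Long rows with warehouse=WH026, sku=JW2: max(799, 132) = 799.

799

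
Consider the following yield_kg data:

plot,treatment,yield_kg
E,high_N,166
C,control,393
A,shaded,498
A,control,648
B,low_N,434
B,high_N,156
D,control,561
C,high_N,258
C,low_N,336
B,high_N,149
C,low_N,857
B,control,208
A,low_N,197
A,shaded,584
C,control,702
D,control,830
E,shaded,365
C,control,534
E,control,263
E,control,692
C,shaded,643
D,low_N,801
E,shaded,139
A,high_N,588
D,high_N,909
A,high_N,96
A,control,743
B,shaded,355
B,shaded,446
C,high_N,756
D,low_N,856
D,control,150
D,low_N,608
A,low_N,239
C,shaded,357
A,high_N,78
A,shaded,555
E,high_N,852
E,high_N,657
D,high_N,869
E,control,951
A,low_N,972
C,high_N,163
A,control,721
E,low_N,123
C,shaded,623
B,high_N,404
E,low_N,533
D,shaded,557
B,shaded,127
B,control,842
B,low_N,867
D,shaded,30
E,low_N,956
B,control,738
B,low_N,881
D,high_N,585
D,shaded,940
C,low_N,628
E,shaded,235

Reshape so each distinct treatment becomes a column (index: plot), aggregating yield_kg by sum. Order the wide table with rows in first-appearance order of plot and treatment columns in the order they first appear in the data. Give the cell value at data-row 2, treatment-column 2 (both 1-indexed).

1629

With rows in first-appearance order of plot, row 2 is plot=C. treatment columns in first-appearance order: high_N, control, shaded, low_N; column 2 is control.
Long rows with plot=C, treatment=control: 393 + 702 + 534 = 1629.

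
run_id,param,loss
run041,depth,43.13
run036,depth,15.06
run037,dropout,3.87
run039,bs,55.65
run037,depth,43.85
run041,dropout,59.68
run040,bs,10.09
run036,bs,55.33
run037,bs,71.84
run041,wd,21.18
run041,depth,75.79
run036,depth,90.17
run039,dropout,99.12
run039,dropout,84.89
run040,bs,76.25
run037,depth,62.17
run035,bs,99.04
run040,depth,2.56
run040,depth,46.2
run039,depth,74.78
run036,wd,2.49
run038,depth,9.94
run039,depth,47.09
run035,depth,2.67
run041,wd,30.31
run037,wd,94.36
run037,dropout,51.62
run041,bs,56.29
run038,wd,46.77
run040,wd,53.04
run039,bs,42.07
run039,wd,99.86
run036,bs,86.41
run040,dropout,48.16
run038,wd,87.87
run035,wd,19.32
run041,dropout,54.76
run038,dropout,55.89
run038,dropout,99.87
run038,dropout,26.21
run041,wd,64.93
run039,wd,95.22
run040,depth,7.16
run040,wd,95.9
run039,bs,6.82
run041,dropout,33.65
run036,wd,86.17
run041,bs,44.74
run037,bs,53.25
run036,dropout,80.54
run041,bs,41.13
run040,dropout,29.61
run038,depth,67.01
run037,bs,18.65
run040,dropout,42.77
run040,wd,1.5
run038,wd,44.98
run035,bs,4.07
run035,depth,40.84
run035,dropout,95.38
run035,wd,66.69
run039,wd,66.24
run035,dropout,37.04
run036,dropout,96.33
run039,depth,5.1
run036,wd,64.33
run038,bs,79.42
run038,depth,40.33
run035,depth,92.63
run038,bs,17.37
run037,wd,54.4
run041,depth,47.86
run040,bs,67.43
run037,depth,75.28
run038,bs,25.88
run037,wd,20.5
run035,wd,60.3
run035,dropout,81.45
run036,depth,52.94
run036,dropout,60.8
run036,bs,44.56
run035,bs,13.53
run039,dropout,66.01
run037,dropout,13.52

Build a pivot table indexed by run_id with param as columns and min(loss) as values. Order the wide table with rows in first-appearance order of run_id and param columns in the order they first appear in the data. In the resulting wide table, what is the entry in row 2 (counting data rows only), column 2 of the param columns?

60.8

With rows in first-appearance order of run_id, row 2 is run_id=run036. param columns in first-appearance order: depth, dropout, bs, wd; column 2 is dropout.
Long rows with run_id=run036, param=dropout: min(80.54, 96.33, 60.8) = 60.8.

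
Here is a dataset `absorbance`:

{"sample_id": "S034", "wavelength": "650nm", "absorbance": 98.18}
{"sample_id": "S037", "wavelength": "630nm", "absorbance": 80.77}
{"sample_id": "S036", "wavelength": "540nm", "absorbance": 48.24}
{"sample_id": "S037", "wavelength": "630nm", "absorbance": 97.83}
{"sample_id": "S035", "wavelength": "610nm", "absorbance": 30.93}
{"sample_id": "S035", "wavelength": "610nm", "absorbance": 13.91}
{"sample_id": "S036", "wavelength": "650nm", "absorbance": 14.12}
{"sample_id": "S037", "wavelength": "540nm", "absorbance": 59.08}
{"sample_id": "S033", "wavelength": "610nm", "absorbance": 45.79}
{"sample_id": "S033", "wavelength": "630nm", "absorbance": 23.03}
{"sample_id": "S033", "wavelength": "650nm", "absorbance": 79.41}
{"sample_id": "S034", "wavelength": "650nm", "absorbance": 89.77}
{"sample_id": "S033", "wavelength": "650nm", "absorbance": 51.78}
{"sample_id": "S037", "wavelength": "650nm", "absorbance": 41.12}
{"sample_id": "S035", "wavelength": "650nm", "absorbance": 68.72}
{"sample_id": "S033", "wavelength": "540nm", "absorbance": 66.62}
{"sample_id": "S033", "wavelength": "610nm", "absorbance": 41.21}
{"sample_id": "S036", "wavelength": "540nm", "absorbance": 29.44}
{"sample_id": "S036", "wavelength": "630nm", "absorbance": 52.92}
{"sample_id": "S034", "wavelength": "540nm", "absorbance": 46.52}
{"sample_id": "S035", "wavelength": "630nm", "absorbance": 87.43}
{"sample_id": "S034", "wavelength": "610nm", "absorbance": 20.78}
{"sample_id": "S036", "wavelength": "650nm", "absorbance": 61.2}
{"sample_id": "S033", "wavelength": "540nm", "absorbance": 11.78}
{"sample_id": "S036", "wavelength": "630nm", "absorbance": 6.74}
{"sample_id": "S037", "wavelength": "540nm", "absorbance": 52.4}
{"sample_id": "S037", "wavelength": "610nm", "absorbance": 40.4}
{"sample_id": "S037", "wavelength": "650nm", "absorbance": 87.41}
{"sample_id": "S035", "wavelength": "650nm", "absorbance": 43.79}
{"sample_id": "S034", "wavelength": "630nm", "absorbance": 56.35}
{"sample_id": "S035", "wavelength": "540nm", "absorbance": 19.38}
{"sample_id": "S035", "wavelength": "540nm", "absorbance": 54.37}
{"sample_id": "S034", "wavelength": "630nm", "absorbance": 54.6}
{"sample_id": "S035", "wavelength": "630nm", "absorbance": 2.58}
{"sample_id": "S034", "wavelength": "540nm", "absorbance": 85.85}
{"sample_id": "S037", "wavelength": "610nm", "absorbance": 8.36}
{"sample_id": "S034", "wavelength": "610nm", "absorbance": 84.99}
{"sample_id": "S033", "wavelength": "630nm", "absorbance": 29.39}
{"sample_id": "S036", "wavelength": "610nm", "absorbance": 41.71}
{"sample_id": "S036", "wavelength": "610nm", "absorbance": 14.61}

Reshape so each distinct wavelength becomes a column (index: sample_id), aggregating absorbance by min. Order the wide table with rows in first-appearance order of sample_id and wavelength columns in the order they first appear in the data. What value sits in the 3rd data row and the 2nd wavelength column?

6.74

With rows in first-appearance order of sample_id, row 3 is sample_id=S036. wavelength columns in first-appearance order: 650nm, 630nm, 540nm, 610nm; column 2 is 630nm.
Long rows with sample_id=S036, wavelength=630nm: min(52.92, 6.74) = 6.74.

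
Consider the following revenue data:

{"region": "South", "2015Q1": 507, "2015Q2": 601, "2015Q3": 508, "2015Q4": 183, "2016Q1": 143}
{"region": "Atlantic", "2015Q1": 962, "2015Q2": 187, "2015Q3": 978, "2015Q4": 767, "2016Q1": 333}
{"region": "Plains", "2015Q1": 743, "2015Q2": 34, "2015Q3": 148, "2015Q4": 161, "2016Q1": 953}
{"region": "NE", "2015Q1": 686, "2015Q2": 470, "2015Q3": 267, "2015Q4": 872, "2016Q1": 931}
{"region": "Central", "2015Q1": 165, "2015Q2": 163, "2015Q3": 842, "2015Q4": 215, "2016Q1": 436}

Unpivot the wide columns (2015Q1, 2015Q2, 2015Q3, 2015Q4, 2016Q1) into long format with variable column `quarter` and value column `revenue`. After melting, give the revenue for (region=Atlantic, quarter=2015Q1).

Unpivoting turns each (region, wide-column) pair into one long row.
The wide cell at row Atlantic, column 2015Q1 holds 962, so the long row (Atlantic, 2015Q1) has revenue=962.

962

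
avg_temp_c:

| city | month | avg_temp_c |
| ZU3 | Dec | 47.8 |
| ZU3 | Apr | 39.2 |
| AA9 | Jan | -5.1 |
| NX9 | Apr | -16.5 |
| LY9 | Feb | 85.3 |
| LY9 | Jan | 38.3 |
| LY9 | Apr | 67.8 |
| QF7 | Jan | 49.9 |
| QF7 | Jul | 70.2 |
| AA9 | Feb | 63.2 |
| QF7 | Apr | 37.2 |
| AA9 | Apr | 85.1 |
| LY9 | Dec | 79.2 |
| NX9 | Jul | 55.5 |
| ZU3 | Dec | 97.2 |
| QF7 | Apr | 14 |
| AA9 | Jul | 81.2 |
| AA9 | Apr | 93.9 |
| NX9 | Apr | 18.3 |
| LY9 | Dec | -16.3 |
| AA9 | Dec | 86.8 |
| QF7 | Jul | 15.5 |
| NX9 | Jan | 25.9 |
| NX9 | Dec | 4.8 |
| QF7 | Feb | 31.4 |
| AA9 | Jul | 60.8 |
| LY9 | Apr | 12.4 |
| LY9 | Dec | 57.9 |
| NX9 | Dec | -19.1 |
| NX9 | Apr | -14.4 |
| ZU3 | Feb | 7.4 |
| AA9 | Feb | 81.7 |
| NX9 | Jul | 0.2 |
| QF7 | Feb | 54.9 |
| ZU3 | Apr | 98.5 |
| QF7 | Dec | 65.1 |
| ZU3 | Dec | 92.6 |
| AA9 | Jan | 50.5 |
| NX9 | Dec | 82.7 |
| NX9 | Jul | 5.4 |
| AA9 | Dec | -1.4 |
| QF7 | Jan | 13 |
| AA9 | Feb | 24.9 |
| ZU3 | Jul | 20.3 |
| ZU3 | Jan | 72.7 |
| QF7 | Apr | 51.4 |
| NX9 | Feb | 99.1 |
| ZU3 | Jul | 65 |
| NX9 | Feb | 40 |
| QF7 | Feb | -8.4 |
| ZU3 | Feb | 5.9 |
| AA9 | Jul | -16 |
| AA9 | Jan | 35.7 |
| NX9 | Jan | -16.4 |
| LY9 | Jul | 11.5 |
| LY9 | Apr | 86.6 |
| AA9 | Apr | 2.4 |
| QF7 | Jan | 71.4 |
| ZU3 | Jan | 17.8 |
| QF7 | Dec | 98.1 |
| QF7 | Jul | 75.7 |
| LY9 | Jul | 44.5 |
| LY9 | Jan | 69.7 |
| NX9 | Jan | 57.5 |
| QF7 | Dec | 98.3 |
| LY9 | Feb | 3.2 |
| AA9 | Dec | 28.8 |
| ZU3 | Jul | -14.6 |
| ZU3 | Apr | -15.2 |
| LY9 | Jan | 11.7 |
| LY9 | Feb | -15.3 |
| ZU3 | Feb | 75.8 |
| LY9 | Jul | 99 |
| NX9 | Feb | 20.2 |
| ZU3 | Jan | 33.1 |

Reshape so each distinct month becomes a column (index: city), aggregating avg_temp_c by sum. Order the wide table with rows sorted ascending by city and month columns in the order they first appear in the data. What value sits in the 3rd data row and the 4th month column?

With rows sorted ascending by city, row 3 is city=NX9. month columns in first-appearance order: Dec, Apr, Jan, Feb, Jul; column 4 is Feb.
Long rows with city=NX9, month=Feb: 99.1 + 40 + 20.2 = 159.3.

159.3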